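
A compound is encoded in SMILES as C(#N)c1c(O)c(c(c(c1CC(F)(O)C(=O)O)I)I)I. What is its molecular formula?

Heavy atoms from the SMILES: 10 C, 1 F, 3 I, 1 N, 4 O.
Implicit hydrogens by atom environment:
  6 × C (aromatic): no H
  3 × C: no H
  3 × I: no H
  3 × O: 1 H each → 3
  1 × C: 2 H
  1 × F: no H
  1 × N: no H
  1 × O: no H
  Total hydrogens = 5.
Molecular formula: C10H5FI3NO4

C10H5FI3NO4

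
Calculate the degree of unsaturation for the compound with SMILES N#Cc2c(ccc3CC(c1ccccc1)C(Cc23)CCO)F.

11

Molecular formula from the SMILES: C19H18FNO.
DoU = (2C + 2 + N − H − X)/2 = (2·19 + 2 + 1 − 18 − 1)/2 = 22/2 = 11.
(Structurally: 3 ring(s) + 8 π bond(s) = 11.)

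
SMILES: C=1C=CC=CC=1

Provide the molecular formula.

Heavy atoms from the SMILES: 6 C.
Implicit hydrogens by atom environment:
  6 × C (aromatic): 1 H each → 6
  Total hydrogens = 6.
Molecular formula: C6H6

C6H6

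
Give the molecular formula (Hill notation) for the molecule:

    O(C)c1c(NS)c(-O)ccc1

C7H9NO2S

Heavy atoms from the SMILES: 7 C, 1 N, 2 O, 1 S.
Implicit hydrogens by atom environment:
  3 × C (aromatic): 1 H each → 3
  3 × C (aromatic): no H
  1 × C: 3 H
  1 × N: 1 H
  1 × O: 1 H
  1 × O: no H
  1 × S: 1 H
  Total hydrogens = 9.
Molecular formula: C7H9NO2S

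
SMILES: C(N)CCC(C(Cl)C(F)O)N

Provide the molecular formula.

Heavy atoms from the SMILES: 6 C, 1 Cl, 1 F, 2 N, 1 O.
Implicit hydrogens by atom environment:
  3 × C: 2 H each → 6
  3 × C: 1 H each → 3
  2 × N: 2 H each → 4
  1 × Cl: no H
  1 × F: no H
  1 × O: 1 H
  Total hydrogens = 14.
Molecular formula: C6H14ClFN2O

C6H14ClFN2O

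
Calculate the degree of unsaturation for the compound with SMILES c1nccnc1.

4

Molecular formula from the SMILES: C4H4N2.
DoU = (2C + 2 + N − H − X)/2 = (2·4 + 2 + 2 − 4 − 0)/2 = 8/2 = 4.
(Structurally: 1 ring(s) + 3 π bond(s) = 4.)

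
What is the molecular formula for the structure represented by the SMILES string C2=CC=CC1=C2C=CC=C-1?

C10H8

Heavy atoms from the SMILES: 10 C.
Implicit hydrogens by atom environment:
  8 × C (aromatic): 1 H each → 8
  2 × C (aromatic): no H
  Total hydrogens = 8.
Molecular formula: C10H8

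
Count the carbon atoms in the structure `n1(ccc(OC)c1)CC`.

7

The symbol for carbon appears 7 times in the SMILES. Lowercase c denotes aromatic carbon and counts toward C.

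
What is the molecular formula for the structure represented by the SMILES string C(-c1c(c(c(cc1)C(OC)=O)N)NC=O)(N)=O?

Heavy atoms from the SMILES: 10 C, 3 N, 4 O.
Implicit hydrogens by atom environment:
  4 × C (aromatic): no H
  4 × O: no H
  2 × C (aromatic): 1 H each → 2
  2 × C: no H
  2 × N: 2 H each → 4
  1 × C: 3 H
  1 × C: 1 H
  1 × N: 1 H
  Total hydrogens = 11.
Molecular formula: C10H11N3O4

C10H11N3O4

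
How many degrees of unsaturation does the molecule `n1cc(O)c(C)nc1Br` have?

Molecular formula from the SMILES: C5H5BrN2O.
DoU = (2C + 2 + N − H − X)/2 = (2·5 + 2 + 2 − 5 − 1)/2 = 8/2 = 4.
(Structurally: 1 ring(s) + 3 π bond(s) = 4.)

4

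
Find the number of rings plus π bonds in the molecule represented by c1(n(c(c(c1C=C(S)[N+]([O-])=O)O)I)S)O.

Molecular formula from the SMILES: C6H5IN2O4S2.
DoU = (2C + 2 + N − H − X)/2 = (2·6 + 2 + 2 − 5 − 1)/2 = 10/2 = 5.
(Structurally: 1 ring(s) + 4 π bond(s) = 5.)

5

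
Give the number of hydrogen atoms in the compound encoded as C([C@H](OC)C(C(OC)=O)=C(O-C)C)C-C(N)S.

21

Hydrogens are implicit in SMILES; fill each atom to its normal valence:
  4 × C: 3 H each → 12
  4 × O: no H
  3 × C: no H
  2 × C: 2 H each → 4
  2 × C: 1 H each → 2
  1 × N: 2 H
  1 × S: 1 H
  Total hydrogens = 21.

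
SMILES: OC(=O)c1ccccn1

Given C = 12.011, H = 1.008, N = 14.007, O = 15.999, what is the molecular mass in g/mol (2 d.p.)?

123.11

Molecular formula: C6H5NO2.
M = 6×12.011 + 5×1.008 + 1×14.007 + 2×15.999 = 123.11 g/mol.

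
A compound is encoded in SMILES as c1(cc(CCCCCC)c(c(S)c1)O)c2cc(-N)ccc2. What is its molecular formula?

C18H23NOS

Heavy atoms from the SMILES: 18 C, 1 N, 1 O, 1 S.
Implicit hydrogens by atom environment:
  6 × C (aromatic): 1 H each → 6
  6 × C (aromatic): no H
  5 × C: 2 H each → 10
  1 × C: 3 H
  1 × N: 2 H
  1 × O: 1 H
  1 × S: 1 H
  Total hydrogens = 23.
Molecular formula: C18H23NOS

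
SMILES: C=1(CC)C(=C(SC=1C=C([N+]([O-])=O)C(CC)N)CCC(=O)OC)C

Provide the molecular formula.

C16H24N2O4S

Heavy atoms from the SMILES: 16 C, 2 N, 4 O, 1 S.
Implicit hydrogens by atom environment:
  4 × C: 3 H each → 12
  4 × C: 2 H each → 8
  4 × C (aromatic): no H
  3 × O: no H
  2 × C: 1 H each → 2
  2 × C: no H
  1 × N: 2 H
  1 × N (charge +1): no H
  1 × O (charge -1): no H
  1 × S (aromatic): no H
  Total hydrogens = 24.
Molecular formula: C16H24N2O4S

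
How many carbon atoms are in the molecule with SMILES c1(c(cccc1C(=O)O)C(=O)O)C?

The symbol for carbon appears 9 times in the SMILES. Lowercase c denotes aromatic carbon and counts toward C.

9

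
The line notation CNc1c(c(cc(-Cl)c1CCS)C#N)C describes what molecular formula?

C11H13ClN2S

Heavy atoms from the SMILES: 11 C, 1 Cl, 2 N, 1 S.
Implicit hydrogens by atom environment:
  5 × C (aromatic): no H
  2 × C: 3 H each → 6
  2 × C: 2 H each → 4
  1 × C (aromatic): 1 H
  1 × C: no H
  1 × Cl: no H
  1 × N: 1 H
  1 × N: no H
  1 × S: 1 H
  Total hydrogens = 13.
Molecular formula: C11H13ClN2S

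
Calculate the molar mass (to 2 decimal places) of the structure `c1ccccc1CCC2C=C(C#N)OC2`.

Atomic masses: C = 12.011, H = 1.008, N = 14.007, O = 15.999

199.25

Molecular formula: C13H13NO.
M = 13×12.011 + 13×1.008 + 1×14.007 + 1×15.999 = 199.25 g/mol.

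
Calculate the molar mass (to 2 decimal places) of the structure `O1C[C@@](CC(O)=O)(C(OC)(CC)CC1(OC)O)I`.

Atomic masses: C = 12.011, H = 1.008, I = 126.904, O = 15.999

374.17

Molecular formula: C11H19IO6.
M = 11×12.011 + 19×1.008 + 1×126.904 + 6×15.999 = 374.17 g/mol.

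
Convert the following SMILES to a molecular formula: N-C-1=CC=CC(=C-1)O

C6H7NO

Heavy atoms from the SMILES: 6 C, 1 N, 1 O.
Implicit hydrogens by atom environment:
  4 × C (aromatic): 1 H each → 4
  2 × C (aromatic): no H
  1 × N: 2 H
  1 × O: 1 H
  Total hydrogens = 7.
Molecular formula: C6H7NO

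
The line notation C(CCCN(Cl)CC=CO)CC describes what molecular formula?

Heavy atoms from the SMILES: 9 C, 1 Cl, 1 N, 1 O.
Implicit hydrogens by atom environment:
  6 × C: 2 H each → 12
  2 × C: 1 H each → 2
  1 × C: 3 H
  1 × Cl: no H
  1 × N: no H
  1 × O: 1 H
  Total hydrogens = 18.
Molecular formula: C9H18ClNO

C9H18ClNO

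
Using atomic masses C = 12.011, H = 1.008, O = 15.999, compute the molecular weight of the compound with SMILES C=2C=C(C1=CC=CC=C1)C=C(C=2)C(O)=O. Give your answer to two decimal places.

198.22

Molecular formula: C13H10O2.
M = 13×12.011 + 10×1.008 + 2×15.999 = 198.22 g/mol.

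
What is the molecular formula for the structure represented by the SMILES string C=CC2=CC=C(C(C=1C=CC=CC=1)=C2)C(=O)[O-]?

Heavy atoms from the SMILES: 15 C, 2 O.
Implicit hydrogens by atom environment:
  8 × C (aromatic): 1 H each → 8
  4 × C (aromatic): no H
  1 × C: 2 H
  1 × C: 1 H
  1 × C: no H
  1 × O: no H
  1 × O (charge -1): no H
  Total hydrogens = 11.
Net charge -1.
Molecular formula: C15H11O2-

C15H11O2-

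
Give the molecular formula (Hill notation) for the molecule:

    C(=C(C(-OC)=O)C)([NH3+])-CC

Heavy atoms from the SMILES: 7 C, 1 N, 2 O.
Implicit hydrogens by atom environment:
  3 × C: 3 H each → 9
  3 × C: no H
  2 × O: no H
  1 × C: 2 H
  1 × N (charge +1): 3 H
  Total hydrogens = 14.
Net charge +1.
Molecular formula: C7H14NO2+

C7H14NO2+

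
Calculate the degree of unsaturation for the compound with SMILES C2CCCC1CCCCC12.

Molecular formula from the SMILES: C10H18.
DoU = (2C + 2 + N − H − X)/2 = (2·10 + 2 + 0 − 18 − 0)/2 = 4/2 = 2.
(Structurally: 2 ring(s) + 0 π bond(s) = 2.)

2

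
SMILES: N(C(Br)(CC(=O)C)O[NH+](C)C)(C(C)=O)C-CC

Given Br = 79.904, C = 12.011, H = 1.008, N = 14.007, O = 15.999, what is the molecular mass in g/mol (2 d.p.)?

310.21

Molecular formula: C11H22BrN2O3+.
M = 1×79.904 + 11×12.011 + 22×1.008 + 2×14.007 + 3×15.999 = 310.21 g/mol.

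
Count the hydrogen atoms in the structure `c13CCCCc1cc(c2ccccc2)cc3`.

Hydrogens are implicit in SMILES; fill each atom to its normal valence:
  8 × C (aromatic): 1 H each → 8
  4 × C: 2 H each → 8
  4 × C (aromatic): no H
  Total hydrogens = 16.

16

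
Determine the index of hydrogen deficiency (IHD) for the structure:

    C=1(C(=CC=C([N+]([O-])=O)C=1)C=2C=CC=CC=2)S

9

Molecular formula from the SMILES: C12H9NO2S.
DoU = (2C + 2 + N − H − X)/2 = (2·12 + 2 + 1 − 9 − 0)/2 = 18/2 = 9.
(Structurally: 2 ring(s) + 7 π bond(s) = 9.)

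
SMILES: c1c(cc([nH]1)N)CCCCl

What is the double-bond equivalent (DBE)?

Molecular formula from the SMILES: C7H11ClN2.
DoU = (2C + 2 + N − H − X)/2 = (2·7 + 2 + 2 − 11 − 1)/2 = 6/2 = 3.
(Structurally: 1 ring(s) + 2 π bond(s) = 3.)

3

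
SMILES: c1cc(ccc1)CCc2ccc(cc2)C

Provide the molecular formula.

C15H16

Heavy atoms from the SMILES: 15 C.
Implicit hydrogens by atom environment:
  9 × C (aromatic): 1 H each → 9
  3 × C (aromatic): no H
  2 × C: 2 H each → 4
  1 × C: 3 H
  Total hydrogens = 16.
Molecular formula: C15H16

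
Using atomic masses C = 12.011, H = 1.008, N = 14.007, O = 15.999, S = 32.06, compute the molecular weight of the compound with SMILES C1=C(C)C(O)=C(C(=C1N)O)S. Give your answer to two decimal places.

171.21

Molecular formula: C7H9NO2S.
M = 7×12.011 + 9×1.008 + 1×14.007 + 2×15.999 + 1×32.06 = 171.21 g/mol.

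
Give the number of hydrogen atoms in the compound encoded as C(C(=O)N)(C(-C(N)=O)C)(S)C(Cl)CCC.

Hydrogens are implicit in SMILES; fill each atom to its normal valence:
  3 × C: no H
  2 × C: 3 H each → 6
  2 × C: 2 H each → 4
  2 × C: 1 H each → 2
  2 × N: 2 H each → 4
  2 × O: no H
  1 × Cl: no H
  1 × S: 1 H
  Total hydrogens = 17.

17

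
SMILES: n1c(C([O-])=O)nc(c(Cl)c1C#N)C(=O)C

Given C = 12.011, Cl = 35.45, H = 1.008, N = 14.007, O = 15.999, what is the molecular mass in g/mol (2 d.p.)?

224.58

Molecular formula: C8H3ClN3O3-.
M = 8×12.011 + 1×35.45 + 3×1.008 + 3×14.007 + 3×15.999 = 224.58 g/mol.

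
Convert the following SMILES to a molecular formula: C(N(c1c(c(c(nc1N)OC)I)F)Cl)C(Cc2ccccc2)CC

Heavy atoms from the SMILES: 17 C, 1 Cl, 1 F, 1 I, 3 N, 1 O.
Implicit hydrogens by atom environment:
  6 × C (aromatic): no H
  5 × C (aromatic): 1 H each → 5
  3 × C: 2 H each → 6
  2 × C: 3 H each → 6
  1 × C: 1 H
  1 × Cl: no H
  1 × F: no H
  1 × I: no H
  1 × N: 2 H
  1 × N (aromatic): no H
  1 × N: no H
  1 × O: no H
  Total hydrogens = 20.
Molecular formula: C17H20ClFIN3O

C17H20ClFIN3O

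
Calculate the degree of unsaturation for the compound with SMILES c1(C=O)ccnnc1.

Molecular formula from the SMILES: C5H4N2O.
DoU = (2C + 2 + N − H − X)/2 = (2·5 + 2 + 2 − 4 − 0)/2 = 10/2 = 5.
(Structurally: 1 ring(s) + 4 π bond(s) = 5.)

5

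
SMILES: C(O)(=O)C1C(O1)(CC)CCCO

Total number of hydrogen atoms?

Hydrogens are implicit in SMILES; fill each atom to its normal valence:
  4 × C: 2 H each → 8
  2 × C: no H
  2 × O: 1 H each → 2
  2 × O: no H
  1 × C: 3 H
  1 × C: 1 H
  Total hydrogens = 14.

14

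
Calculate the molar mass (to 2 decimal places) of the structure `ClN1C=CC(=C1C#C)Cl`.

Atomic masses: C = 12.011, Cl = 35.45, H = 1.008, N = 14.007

Molecular formula: C6H3Cl2N.
M = 6×12.011 + 2×35.45 + 3×1.008 + 1×14.007 = 160.00 g/mol.

160.00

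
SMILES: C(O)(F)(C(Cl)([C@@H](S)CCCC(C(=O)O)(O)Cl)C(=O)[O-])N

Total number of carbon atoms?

9

The symbol for carbon appears 9 times in the SMILES. (Cl is a single chlorine, not C + l.)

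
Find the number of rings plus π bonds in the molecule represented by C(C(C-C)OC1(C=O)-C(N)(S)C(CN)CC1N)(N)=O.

Molecular formula from the SMILES: C11H22N4O3S.
DoU = (2C + 2 + N − H − X)/2 = (2·11 + 2 + 4 − 22 − 0)/2 = 6/2 = 3.
(Structurally: 1 ring(s) + 2 π bond(s) = 3.)

3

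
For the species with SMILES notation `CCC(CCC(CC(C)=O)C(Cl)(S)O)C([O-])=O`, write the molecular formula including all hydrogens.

C11H18ClO4S-

Heavy atoms from the SMILES: 11 C, 1 Cl, 4 O, 1 S.
Implicit hydrogens by atom environment:
  4 × C: 2 H each → 8
  3 × C: no H
  2 × C: 3 H each → 6
  2 × C: 1 H each → 2
  2 × O: no H
  1 × Cl: no H
  1 × O: 1 H
  1 × O (charge -1): no H
  1 × S: 1 H
  Total hydrogens = 18.
Net charge -1.
Molecular formula: C11H18ClO4S-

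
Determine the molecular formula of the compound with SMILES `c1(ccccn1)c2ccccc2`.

C11H9N

Heavy atoms from the SMILES: 11 C, 1 N.
Implicit hydrogens by atom environment:
  9 × C (aromatic): 1 H each → 9
  2 × C (aromatic): no H
  1 × N (aromatic): no H
  Total hydrogens = 9.
Molecular formula: C11H9N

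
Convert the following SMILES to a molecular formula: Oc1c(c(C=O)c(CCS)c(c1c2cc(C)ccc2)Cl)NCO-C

Heavy atoms from the SMILES: 18 C, 1 Cl, 1 N, 3 O, 1 S.
Implicit hydrogens by atom environment:
  8 × C (aromatic): no H
  4 × C (aromatic): 1 H each → 4
  3 × C: 2 H each → 6
  2 × C: 3 H each → 6
  2 × O: no H
  1 × C: 1 H
  1 × Cl: no H
  1 × N: 1 H
  1 × O: 1 H
  1 × S: 1 H
  Total hydrogens = 20.
Molecular formula: C18H20ClNO3S

C18H20ClNO3S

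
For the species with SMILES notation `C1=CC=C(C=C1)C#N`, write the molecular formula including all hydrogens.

C7H5N

Heavy atoms from the SMILES: 7 C, 1 N.
Implicit hydrogens by atom environment:
  5 × C (aromatic): 1 H each → 5
  1 × C (aromatic): no H
  1 × C: no H
  1 × N: no H
  Total hydrogens = 5.
Molecular formula: C7H5N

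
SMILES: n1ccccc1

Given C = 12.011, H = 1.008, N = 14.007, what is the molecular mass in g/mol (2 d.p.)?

79.10

Molecular formula: C5H5N.
M = 5×12.011 + 5×1.008 + 1×14.007 = 79.10 g/mol.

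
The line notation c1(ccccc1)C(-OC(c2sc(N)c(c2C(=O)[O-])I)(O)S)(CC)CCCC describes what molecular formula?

Heavy atoms from the SMILES: 19 C, 1 I, 1 N, 4 O, 2 S.
Implicit hydrogens by atom environment:
  5 × C (aromatic): 1 H each → 5
  5 × C (aromatic): no H
  4 × C: 2 H each → 8
  3 × C: no H
  2 × C: 3 H each → 6
  2 × O: no H
  1 × I: no H
  1 × N: 2 H
  1 × O: 1 H
  1 × O (charge -1): no H
  1 × S: 1 H
  1 × S (aromatic): no H
  Total hydrogens = 23.
Net charge -1.
Molecular formula: C19H23INO4S2-

C19H23INO4S2-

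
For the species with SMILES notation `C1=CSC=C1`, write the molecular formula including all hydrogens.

Heavy atoms from the SMILES: 4 C, 1 S.
Implicit hydrogens by atom environment:
  4 × C (aromatic): 1 H each → 4
  1 × S (aromatic): no H
  Total hydrogens = 4.
Molecular formula: C4H4S

C4H4S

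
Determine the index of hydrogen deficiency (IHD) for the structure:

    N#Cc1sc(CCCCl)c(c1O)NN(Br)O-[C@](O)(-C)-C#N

Molecular formula from the SMILES: C11H12BrClN4O3S.
DoU = (2C + 2 + N − H − X)/2 = (2·11 + 2 + 4 − 12 − 2)/2 = 14/2 = 7.
(Structurally: 1 ring(s) + 6 π bond(s) = 7.)

7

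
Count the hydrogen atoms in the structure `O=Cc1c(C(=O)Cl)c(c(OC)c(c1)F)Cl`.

Hydrogens are implicit in SMILES; fill each atom to its normal valence:
  5 × C (aromatic): no H
  3 × O: no H
  2 × Cl: no H
  1 × C: 3 H
  1 × C (aromatic): 1 H
  1 × C: 1 H
  1 × C: no H
  1 × F: no H
  Total hydrogens = 5.

5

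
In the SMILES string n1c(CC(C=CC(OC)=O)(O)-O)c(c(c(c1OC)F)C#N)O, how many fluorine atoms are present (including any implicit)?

The symbol for fluorine appears 1 time in the SMILES.

1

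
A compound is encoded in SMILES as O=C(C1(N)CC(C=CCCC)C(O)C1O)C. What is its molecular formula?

Heavy atoms from the SMILES: 12 C, 1 N, 3 O.
Implicit hydrogens by atom environment:
  5 × C: 1 H each → 5
  3 × C: 2 H each → 6
  2 × C: 3 H each → 6
  2 × C: no H
  2 × O: 1 H each → 2
  1 × N: 2 H
  1 × O: no H
  Total hydrogens = 21.
Molecular formula: C12H21NO3

C12H21NO3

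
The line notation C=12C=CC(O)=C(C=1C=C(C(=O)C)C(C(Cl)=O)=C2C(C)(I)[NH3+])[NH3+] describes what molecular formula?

Heavy atoms from the SMILES: 15 C, 1 Cl, 1 I, 2 N, 3 O.
Implicit hydrogens by atom environment:
  7 × C (aromatic): no H
  3 × C (aromatic): 1 H each → 3
  3 × C: no H
  2 × C: 3 H each → 6
  2 × N (charge +1): 3 H each → 6
  2 × O: no H
  1 × Cl: no H
  1 × I: no H
  1 × O: 1 H
  Total hydrogens = 16.
Net charge +2.
Molecular formula: [C15H16ClIN2O3]2+

[C15H16ClIN2O3]2+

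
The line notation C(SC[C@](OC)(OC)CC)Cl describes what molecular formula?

Heavy atoms from the SMILES: 7 C, 1 Cl, 2 O, 1 S.
Implicit hydrogens by atom environment:
  3 × C: 3 H each → 9
  3 × C: 2 H each → 6
  2 × O: no H
  1 × C: no H
  1 × Cl: no H
  1 × S: no H
  Total hydrogens = 15.
Molecular formula: C7H15ClO2S

C7H15ClO2S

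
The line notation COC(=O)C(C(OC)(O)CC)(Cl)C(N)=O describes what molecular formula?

C8H14ClNO5

Heavy atoms from the SMILES: 8 C, 1 Cl, 1 N, 5 O.
Implicit hydrogens by atom environment:
  4 × C: no H
  4 × O: no H
  3 × C: 3 H each → 9
  1 × C: 2 H
  1 × Cl: no H
  1 × N: 2 H
  1 × O: 1 H
  Total hydrogens = 14.
Molecular formula: C8H14ClNO5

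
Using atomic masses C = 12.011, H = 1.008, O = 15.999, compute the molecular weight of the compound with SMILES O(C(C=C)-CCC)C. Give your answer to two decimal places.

Molecular formula: C7H14O.
M = 7×12.011 + 14×1.008 + 1×15.999 = 114.19 g/mol.

114.19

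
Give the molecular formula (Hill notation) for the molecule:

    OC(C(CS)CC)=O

C5H10O2S

Heavy atoms from the SMILES: 5 C, 2 O, 1 S.
Implicit hydrogens by atom environment:
  2 × C: 2 H each → 4
  1 × C: 3 H
  1 × C: 1 H
  1 × C: no H
  1 × O: 1 H
  1 × O: no H
  1 × S: 1 H
  Total hydrogens = 10.
Molecular formula: C5H10O2S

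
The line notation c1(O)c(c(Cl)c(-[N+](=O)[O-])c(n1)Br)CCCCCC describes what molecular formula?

Heavy atoms from the SMILES: 1 Br, 11 C, 1 Cl, 2 N, 3 O.
Implicit hydrogens by atom environment:
  5 × C: 2 H each → 10
  5 × C (aromatic): no H
  1 × Br: no H
  1 × C: 3 H
  1 × Cl: no H
  1 × N (aromatic): no H
  1 × N (charge +1): no H
  1 × O: 1 H
  1 × O: no H
  1 × O (charge -1): no H
  Total hydrogens = 14.
Molecular formula: C11H14BrClN2O3

C11H14BrClN2O3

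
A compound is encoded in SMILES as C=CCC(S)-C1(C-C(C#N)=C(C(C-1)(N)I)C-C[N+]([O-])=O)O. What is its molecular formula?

C13H18IN3O3S

Heavy atoms from the SMILES: 13 C, 1 I, 3 N, 3 O, 1 S.
Implicit hydrogens by atom environment:
  6 × C: 2 H each → 12
  5 × C: no H
  2 × C: 1 H each → 2
  1 × I: no H
  1 × N: 2 H
  1 × N: no H
  1 × N (charge +1): no H
  1 × O: 1 H
  1 × O: no H
  1 × O (charge -1): no H
  1 × S: 1 H
  Total hydrogens = 18.
Molecular formula: C13H18IN3O3S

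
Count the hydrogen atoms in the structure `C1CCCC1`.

Hydrogens are implicit in SMILES; fill each atom to its normal valence:
  5 × C: 2 H each → 10
  Total hydrogens = 10.

10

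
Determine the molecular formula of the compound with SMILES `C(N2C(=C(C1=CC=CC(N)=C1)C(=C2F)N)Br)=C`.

Heavy atoms from the SMILES: 1 Br, 12 C, 1 F, 3 N.
Implicit hydrogens by atom environment:
  6 × C (aromatic): no H
  4 × C (aromatic): 1 H each → 4
  2 × N: 2 H each → 4
  1 × Br: no H
  1 × C: 2 H
  1 × C: 1 H
  1 × F: no H
  1 × N (aromatic): no H
  Total hydrogens = 11.
Molecular formula: C12H11BrFN3

C12H11BrFN3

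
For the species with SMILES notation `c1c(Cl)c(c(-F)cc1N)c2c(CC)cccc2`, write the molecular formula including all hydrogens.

Heavy atoms from the SMILES: 14 C, 1 Cl, 1 F, 1 N.
Implicit hydrogens by atom environment:
  6 × C (aromatic): 1 H each → 6
  6 × C (aromatic): no H
  1 × C: 3 H
  1 × C: 2 H
  1 × Cl: no H
  1 × F: no H
  1 × N: 2 H
  Total hydrogens = 13.
Molecular formula: C14H13ClFN

C14H13ClFN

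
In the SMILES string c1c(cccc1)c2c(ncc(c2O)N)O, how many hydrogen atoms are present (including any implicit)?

Hydrogens are implicit in SMILES; fill each atom to its normal valence:
  6 × C (aromatic): 1 H each → 6
  5 × C (aromatic): no H
  2 × O: 1 H each → 2
  1 × N: 2 H
  1 × N (aromatic): no H
  Total hydrogens = 10.

10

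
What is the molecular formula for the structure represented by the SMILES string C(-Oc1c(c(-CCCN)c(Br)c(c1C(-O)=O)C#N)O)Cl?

Heavy atoms from the SMILES: 1 Br, 12 C, 1 Cl, 2 N, 4 O.
Implicit hydrogens by atom environment:
  6 × C (aromatic): no H
  4 × C: 2 H each → 8
  2 × C: no H
  2 × O: 1 H each → 2
  2 × O: no H
  1 × Br: no H
  1 × Cl: no H
  1 × N: 2 H
  1 × N: no H
  Total hydrogens = 12.
Molecular formula: C12H12BrClN2O4

C12H12BrClN2O4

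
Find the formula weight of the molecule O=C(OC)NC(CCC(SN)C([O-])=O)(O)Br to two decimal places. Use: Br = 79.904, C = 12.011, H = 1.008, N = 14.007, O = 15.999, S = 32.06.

316.15

Molecular formula: C7H12BrN2O5S-.
M = 1×79.904 + 7×12.011 + 12×1.008 + 2×14.007 + 5×15.999 + 1×32.06 = 316.15 g/mol.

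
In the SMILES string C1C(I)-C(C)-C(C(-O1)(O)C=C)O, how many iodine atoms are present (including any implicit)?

1

The symbol for iodine appears 1 time in the SMILES.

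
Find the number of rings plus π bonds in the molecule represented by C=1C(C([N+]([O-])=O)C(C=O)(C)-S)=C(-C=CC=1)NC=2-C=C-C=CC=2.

10

Molecular formula from the SMILES: C16H16N2O3S.
DoU = (2C + 2 + N − H − X)/2 = (2·16 + 2 + 2 − 16 − 0)/2 = 20/2 = 10.
(Structurally: 2 ring(s) + 8 π bond(s) = 10.)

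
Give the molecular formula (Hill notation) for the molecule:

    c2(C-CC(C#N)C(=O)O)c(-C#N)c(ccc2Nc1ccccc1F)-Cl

Heavy atoms from the SMILES: 18 C, 1 Cl, 1 F, 3 N, 2 O.
Implicit hydrogens by atom environment:
  6 × C (aromatic): 1 H each → 6
  6 × C (aromatic): no H
  3 × C: no H
  2 × C: 2 H each → 4
  2 × N: no H
  1 × C: 1 H
  1 × Cl: no H
  1 × F: no H
  1 × N: 1 H
  1 × O: 1 H
  1 × O: no H
  Total hydrogens = 13.
Molecular formula: C18H13ClFN3O2

C18H13ClFN3O2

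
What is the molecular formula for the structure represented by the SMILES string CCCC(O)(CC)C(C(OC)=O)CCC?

C12H24O3

Heavy atoms from the SMILES: 12 C, 3 O.
Implicit hydrogens by atom environment:
  5 × C: 2 H each → 10
  4 × C: 3 H each → 12
  2 × C: no H
  2 × O: no H
  1 × C: 1 H
  1 × O: 1 H
  Total hydrogens = 24.
Molecular formula: C12H24O3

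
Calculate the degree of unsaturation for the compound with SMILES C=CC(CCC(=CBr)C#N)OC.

Molecular formula from the SMILES: C9H12BrNO.
DoU = (2C + 2 + N − H − X)/2 = (2·9 + 2 + 1 − 12 − 1)/2 = 8/2 = 4.
(Structurally: 0 ring(s) + 4 π bond(s) = 4.)

4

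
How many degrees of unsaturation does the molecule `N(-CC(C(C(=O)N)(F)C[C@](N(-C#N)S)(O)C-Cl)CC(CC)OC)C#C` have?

Molecular formula from the SMILES: C15H24ClFN4O3S.
DoU = (2C + 2 + N − H − X)/2 = (2·15 + 2 + 4 − 24 − 2)/2 = 10/2 = 5.
(Structurally: 0 ring(s) + 5 π bond(s) = 5.)

5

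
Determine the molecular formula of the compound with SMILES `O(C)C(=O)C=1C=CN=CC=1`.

C7H7NO2

Heavy atoms from the SMILES: 7 C, 1 N, 2 O.
Implicit hydrogens by atom environment:
  4 × C (aromatic): 1 H each → 4
  2 × O: no H
  1 × C: 3 H
  1 × C (aromatic): no H
  1 × C: no H
  1 × N (aromatic): no H
  Total hydrogens = 7.
Molecular formula: C7H7NO2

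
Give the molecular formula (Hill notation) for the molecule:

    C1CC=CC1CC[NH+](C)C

Heavy atoms from the SMILES: 9 C, 1 N.
Implicit hydrogens by atom environment:
  4 × C: 2 H each → 8
  3 × C: 1 H each → 3
  2 × C: 3 H each → 6
  1 × N (charge +1): 1 H
  Total hydrogens = 18.
Net charge +1.
Molecular formula: C9H18N+

C9H18N+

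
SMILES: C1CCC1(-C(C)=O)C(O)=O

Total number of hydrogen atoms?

10

Hydrogens are implicit in SMILES; fill each atom to its normal valence:
  3 × C: 2 H each → 6
  3 × C: no H
  2 × O: no H
  1 × C: 3 H
  1 × O: 1 H
  Total hydrogens = 10.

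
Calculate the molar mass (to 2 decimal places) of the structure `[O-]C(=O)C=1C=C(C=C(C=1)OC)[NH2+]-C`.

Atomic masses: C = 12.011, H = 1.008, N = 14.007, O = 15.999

Molecular formula: C9H11NO3.
M = 9×12.011 + 11×1.008 + 1×14.007 + 3×15.999 = 181.19 g/mol.

181.19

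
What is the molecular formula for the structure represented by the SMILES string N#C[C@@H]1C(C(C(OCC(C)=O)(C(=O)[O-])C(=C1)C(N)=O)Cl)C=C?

C14H14ClN2O5-

Heavy atoms from the SMILES: 14 C, 1 Cl, 2 N, 5 O.
Implicit hydrogens by atom environment:
  6 × C: no H
  5 × C: 1 H each → 5
  4 × O: no H
  2 × C: 2 H each → 4
  1 × C: 3 H
  1 × Cl: no H
  1 × N: 2 H
  1 × N: no H
  1 × O (charge -1): no H
  Total hydrogens = 14.
Net charge -1.
Molecular formula: C14H14ClN2O5-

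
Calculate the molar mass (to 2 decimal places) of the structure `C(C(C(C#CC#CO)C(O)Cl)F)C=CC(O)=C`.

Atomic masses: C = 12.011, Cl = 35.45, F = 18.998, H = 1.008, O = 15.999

258.67

Molecular formula: C12H12ClFO3.
M = 12×12.011 + 1×35.45 + 1×18.998 + 12×1.008 + 3×15.999 = 258.67 g/mol.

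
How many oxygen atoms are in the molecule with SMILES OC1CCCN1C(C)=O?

2

The symbol for oxygen appears 2 times in the SMILES.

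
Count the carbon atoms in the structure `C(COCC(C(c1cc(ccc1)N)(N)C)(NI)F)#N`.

12

The symbol for carbon appears 12 times in the SMILES. Lowercase c denotes aromatic carbon and counts toward C.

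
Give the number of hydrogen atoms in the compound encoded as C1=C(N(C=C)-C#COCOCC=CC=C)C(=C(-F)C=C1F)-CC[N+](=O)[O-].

18

Hydrogens are implicit in SMILES; fill each atom to its normal valence:
  6 × C: 2 H each → 12
  4 × C: 1 H each → 4
  4 × C (aromatic): no H
  3 × O: no H
  2 × C (aromatic): 1 H each → 2
  2 × C: no H
  2 × F: no H
  1 × N: no H
  1 × N (charge +1): no H
  1 × O (charge -1): no H
  Total hydrogens = 18.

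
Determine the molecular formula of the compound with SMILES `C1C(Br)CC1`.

Heavy atoms from the SMILES: 1 Br, 4 C.
Implicit hydrogens by atom environment:
  3 × C: 2 H each → 6
  1 × Br: no H
  1 × C: 1 H
  Total hydrogens = 7.
Molecular formula: C4H7Br

C4H7Br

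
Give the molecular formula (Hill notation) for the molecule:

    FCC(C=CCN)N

C5H11FN2

Heavy atoms from the SMILES: 5 C, 1 F, 2 N.
Implicit hydrogens by atom environment:
  3 × C: 1 H each → 3
  2 × C: 2 H each → 4
  2 × N: 2 H each → 4
  1 × F: no H
  Total hydrogens = 11.
Molecular formula: C5H11FN2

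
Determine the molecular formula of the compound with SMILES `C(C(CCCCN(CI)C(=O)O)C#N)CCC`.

Heavy atoms from the SMILES: 12 C, 1 I, 2 N, 2 O.
Implicit hydrogens by atom environment:
  8 × C: 2 H each → 16
  2 × C: no H
  2 × N: no H
  1 × C: 3 H
  1 × C: 1 H
  1 × I: no H
  1 × O: 1 H
  1 × O: no H
  Total hydrogens = 21.
Molecular formula: C12H21IN2O2

C12H21IN2O2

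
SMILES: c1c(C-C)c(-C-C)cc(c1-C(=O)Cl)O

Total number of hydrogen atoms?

Hydrogens are implicit in SMILES; fill each atom to its normal valence:
  4 × C (aromatic): no H
  2 × C: 3 H each → 6
  2 × C: 2 H each → 4
  2 × C (aromatic): 1 H each → 2
  1 × C: no H
  1 × Cl: no H
  1 × O: 1 H
  1 × O: no H
  Total hydrogens = 13.

13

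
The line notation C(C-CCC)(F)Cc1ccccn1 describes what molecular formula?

C11H16FN

Heavy atoms from the SMILES: 11 C, 1 F, 1 N.
Implicit hydrogens by atom environment:
  4 × C: 2 H each → 8
  4 × C (aromatic): 1 H each → 4
  1 × C: 3 H
  1 × C: 1 H
  1 × C (aromatic): no H
  1 × F: no H
  1 × N (aromatic): no H
  Total hydrogens = 16.
Molecular formula: C11H16FN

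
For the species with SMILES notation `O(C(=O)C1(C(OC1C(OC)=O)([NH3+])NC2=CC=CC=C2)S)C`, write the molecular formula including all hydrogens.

Heavy atoms from the SMILES: 13 C, 2 N, 5 O, 1 S.
Implicit hydrogens by atom environment:
  5 × C (aromatic): 1 H each → 5
  5 × O: no H
  4 × C: no H
  2 × C: 3 H each → 6
  1 × C: 1 H
  1 × C (aromatic): no H
  1 × N (charge +1): 3 H
  1 × N: 1 H
  1 × S: 1 H
  Total hydrogens = 17.
Net charge +1.
Molecular formula: C13H17N2O5S+

C13H17N2O5S+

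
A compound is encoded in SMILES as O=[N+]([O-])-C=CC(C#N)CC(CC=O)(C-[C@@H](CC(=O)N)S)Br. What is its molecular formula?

C12H16BrN3O4S

Heavy atoms from the SMILES: 1 Br, 12 C, 3 N, 4 O, 1 S.
Implicit hydrogens by atom environment:
  5 × C: 1 H each → 5
  4 × C: 2 H each → 8
  3 × C: no H
  3 × O: no H
  1 × Br: no H
  1 × N: 2 H
  1 × N: no H
  1 × N (charge +1): no H
  1 × O (charge -1): no H
  1 × S: 1 H
  Total hydrogens = 16.
Molecular formula: C12H16BrN3O4S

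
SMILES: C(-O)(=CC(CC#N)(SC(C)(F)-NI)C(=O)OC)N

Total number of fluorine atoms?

The symbol for fluorine appears 1 time in the SMILES.

1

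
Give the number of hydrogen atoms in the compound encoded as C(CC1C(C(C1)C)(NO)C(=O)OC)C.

Hydrogens are implicit in SMILES; fill each atom to its normal valence:
  3 × C: 3 H each → 9
  3 × C: 2 H each → 6
  2 × C: 1 H each → 2
  2 × C: no H
  2 × O: no H
  1 × N: 1 H
  1 × O: 1 H
  Total hydrogens = 19.

19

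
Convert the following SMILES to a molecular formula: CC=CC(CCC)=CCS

C9H16S

Heavy atoms from the SMILES: 9 C, 1 S.
Implicit hydrogens by atom environment:
  3 × C: 2 H each → 6
  3 × C: 1 H each → 3
  2 × C: 3 H each → 6
  1 × C: no H
  1 × S: 1 H
  Total hydrogens = 16.
Molecular formula: C9H16S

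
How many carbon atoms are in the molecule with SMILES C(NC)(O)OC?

3

The symbol for carbon appears 3 times in the SMILES.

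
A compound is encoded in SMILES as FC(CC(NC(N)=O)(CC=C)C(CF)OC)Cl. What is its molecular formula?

Heavy atoms from the SMILES: 10 C, 1 Cl, 2 F, 2 N, 2 O.
Implicit hydrogens by atom environment:
  4 × C: 2 H each → 8
  3 × C: 1 H each → 3
  2 × C: no H
  2 × F: no H
  2 × O: no H
  1 × C: 3 H
  1 × Cl: no H
  1 × N: 2 H
  1 × N: 1 H
  Total hydrogens = 17.
Molecular formula: C10H17ClF2N2O2

C10H17ClF2N2O2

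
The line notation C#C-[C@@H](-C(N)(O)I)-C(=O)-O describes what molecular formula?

C5H6INO3

Heavy atoms from the SMILES: 5 C, 1 I, 1 N, 3 O.
Implicit hydrogens by atom environment:
  3 × C: no H
  2 × C: 1 H each → 2
  2 × O: 1 H each → 2
  1 × I: no H
  1 × N: 2 H
  1 × O: no H
  Total hydrogens = 6.
Molecular formula: C5H6INO3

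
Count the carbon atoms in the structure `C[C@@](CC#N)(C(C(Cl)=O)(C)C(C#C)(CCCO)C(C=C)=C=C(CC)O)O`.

20

The symbol for carbon appears 20 times in the SMILES. (Cl is a single chlorine, not C + l.)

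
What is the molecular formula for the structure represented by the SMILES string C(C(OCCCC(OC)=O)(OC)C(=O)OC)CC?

C12H22O6

Heavy atoms from the SMILES: 12 C, 6 O.
Implicit hydrogens by atom environment:
  6 × O: no H
  5 × C: 2 H each → 10
  4 × C: 3 H each → 12
  3 × C: no H
  Total hydrogens = 22.
Molecular formula: C12H22O6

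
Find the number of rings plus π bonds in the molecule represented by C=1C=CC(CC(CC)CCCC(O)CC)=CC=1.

Molecular formula from the SMILES: C16H26O.
DoU = (2C + 2 + N − H − X)/2 = (2·16 + 2 + 0 − 26 − 0)/2 = 8/2 = 4.
(Structurally: 1 ring(s) + 3 π bond(s) = 4.)

4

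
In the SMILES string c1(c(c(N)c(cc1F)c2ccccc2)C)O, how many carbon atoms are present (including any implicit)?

The symbol for carbon appears 13 times in the SMILES. Lowercase c denotes aromatic carbon and counts toward C.

13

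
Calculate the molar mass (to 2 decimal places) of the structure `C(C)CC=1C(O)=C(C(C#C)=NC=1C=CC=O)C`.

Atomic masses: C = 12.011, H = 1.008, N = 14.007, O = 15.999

229.28

Molecular formula: C14H15NO2.
M = 14×12.011 + 15×1.008 + 1×14.007 + 2×15.999 = 229.28 g/mol.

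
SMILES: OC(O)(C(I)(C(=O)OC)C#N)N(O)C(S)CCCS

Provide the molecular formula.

Heavy atoms from the SMILES: 9 C, 1 I, 2 N, 5 O, 2 S.
Implicit hydrogens by atom environment:
  4 × C: no H
  3 × C: 2 H each → 6
  3 × O: 1 H each → 3
  2 × N: no H
  2 × O: no H
  2 × S: 1 H each → 2
  1 × C: 3 H
  1 × C: 1 H
  1 × I: no H
  Total hydrogens = 15.
Molecular formula: C9H15IN2O5S2

C9H15IN2O5S2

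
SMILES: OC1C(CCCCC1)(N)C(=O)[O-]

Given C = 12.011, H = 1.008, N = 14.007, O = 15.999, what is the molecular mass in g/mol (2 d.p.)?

172.20

Molecular formula: C8H14NO3-.
M = 8×12.011 + 14×1.008 + 1×14.007 + 3×15.999 = 172.20 g/mol.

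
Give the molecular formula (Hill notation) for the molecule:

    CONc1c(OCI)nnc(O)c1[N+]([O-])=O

C6H7IN4O5

Heavy atoms from the SMILES: 6 C, 1 I, 4 N, 5 O.
Implicit hydrogens by atom environment:
  4 × C (aromatic): no H
  3 × O: no H
  2 × N (aromatic): no H
  1 × C: 3 H
  1 × C: 2 H
  1 × I: no H
  1 × N: 1 H
  1 × N (charge +1): no H
  1 × O: 1 H
  1 × O (charge -1): no H
  Total hydrogens = 7.
Molecular formula: C6H7IN4O5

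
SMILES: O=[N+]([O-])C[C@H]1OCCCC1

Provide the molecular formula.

C6H11NO3

Heavy atoms from the SMILES: 6 C, 1 N, 3 O.
Implicit hydrogens by atom environment:
  5 × C: 2 H each → 10
  2 × O: no H
  1 × C: 1 H
  1 × N (charge +1): no H
  1 × O (charge -1): no H
  Total hydrogens = 11.
Molecular formula: C6H11NO3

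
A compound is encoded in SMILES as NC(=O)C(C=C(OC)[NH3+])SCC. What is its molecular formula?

Heavy atoms from the SMILES: 7 C, 2 N, 2 O, 1 S.
Implicit hydrogens by atom environment:
  2 × C: 3 H each → 6
  2 × C: 1 H each → 2
  2 × C: no H
  2 × O: no H
  1 × C: 2 H
  1 × N (charge +1): 3 H
  1 × N: 2 H
  1 × S: no H
  Total hydrogens = 15.
Net charge +1.
Molecular formula: C7H15N2O2S+

C7H15N2O2S+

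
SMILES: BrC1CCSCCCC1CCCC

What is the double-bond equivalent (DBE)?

1

Molecular formula from the SMILES: C11H21BrS.
DoU = (2C + 2 + N − H − X)/2 = (2·11 + 2 + 0 − 21 − 1)/2 = 2/2 = 1.
(Structurally: 1 ring(s) + 0 π bond(s) = 1.)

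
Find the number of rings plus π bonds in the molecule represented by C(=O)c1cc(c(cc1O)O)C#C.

Molecular formula from the SMILES: C9H6O3.
DoU = (2C + 2 + N − H − X)/2 = (2·9 + 2 + 0 − 6 − 0)/2 = 14/2 = 7.
(Structurally: 1 ring(s) + 6 π bond(s) = 7.)

7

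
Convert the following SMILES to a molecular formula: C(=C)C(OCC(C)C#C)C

Heavy atoms from the SMILES: 9 C, 1 O.
Implicit hydrogens by atom environment:
  4 × C: 1 H each → 4
  2 × C: 3 H each → 6
  2 × C: 2 H each → 4
  1 × C: no H
  1 × O: no H
  Total hydrogens = 14.
Molecular formula: C9H14O

C9H14O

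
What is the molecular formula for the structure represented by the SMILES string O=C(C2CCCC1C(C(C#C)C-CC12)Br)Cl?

C13H16BrClO

Heavy atoms from the SMILES: 1 Br, 13 C, 1 Cl, 1 O.
Implicit hydrogens by atom environment:
  6 × C: 1 H each → 6
  5 × C: 2 H each → 10
  2 × C: no H
  1 × Br: no H
  1 × Cl: no H
  1 × O: no H
  Total hydrogens = 16.
Molecular formula: C13H16BrClO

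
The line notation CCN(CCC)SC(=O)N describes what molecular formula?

Heavy atoms from the SMILES: 6 C, 2 N, 1 O, 1 S.
Implicit hydrogens by atom environment:
  3 × C: 2 H each → 6
  2 × C: 3 H each → 6
  1 × C: no H
  1 × N: 2 H
  1 × N: no H
  1 × O: no H
  1 × S: no H
  Total hydrogens = 14.
Molecular formula: C6H14N2OS

C6H14N2OS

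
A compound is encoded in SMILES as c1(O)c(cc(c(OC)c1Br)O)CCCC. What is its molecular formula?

C11H15BrO3

Heavy atoms from the SMILES: 1 Br, 11 C, 3 O.
Implicit hydrogens by atom environment:
  5 × C (aromatic): no H
  3 × C: 2 H each → 6
  2 × C: 3 H each → 6
  2 × O: 1 H each → 2
  1 × Br: no H
  1 × C (aromatic): 1 H
  1 × O: no H
  Total hydrogens = 15.
Molecular formula: C11H15BrO3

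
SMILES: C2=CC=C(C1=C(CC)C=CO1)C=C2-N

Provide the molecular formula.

C12H13NO

Heavy atoms from the SMILES: 12 C, 1 N, 1 O.
Implicit hydrogens by atom environment:
  6 × C (aromatic): 1 H each → 6
  4 × C (aromatic): no H
  1 × C: 3 H
  1 × C: 2 H
  1 × N: 2 H
  1 × O (aromatic): no H
  Total hydrogens = 13.
Molecular formula: C12H13NO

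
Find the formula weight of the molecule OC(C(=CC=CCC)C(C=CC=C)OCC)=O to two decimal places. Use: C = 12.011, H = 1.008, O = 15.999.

236.31

Molecular formula: C14H20O3.
M = 14×12.011 + 20×1.008 + 3×15.999 = 236.31 g/mol.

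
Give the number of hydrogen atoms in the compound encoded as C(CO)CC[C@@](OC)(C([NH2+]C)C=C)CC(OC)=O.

26

Hydrogens are implicit in SMILES; fill each atom to its normal valence:
  6 × C: 2 H each → 12
  3 × C: 3 H each → 9
  3 × O: no H
  2 × C: 1 H each → 2
  2 × C: no H
  1 × N (charge +1): 2 H
  1 × O: 1 H
  Total hydrogens = 26.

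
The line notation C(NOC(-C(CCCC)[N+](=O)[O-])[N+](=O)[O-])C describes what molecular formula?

Heavy atoms from the SMILES: 8 C, 3 N, 5 O.
Implicit hydrogens by atom environment:
  4 × C: 2 H each → 8
  3 × O: no H
  2 × C: 3 H each → 6
  2 × C: 1 H each → 2
  2 × N (charge +1): no H
  2 × O (charge -1): no H
  1 × N: 1 H
  Total hydrogens = 17.
Molecular formula: C8H17N3O5

C8H17N3O5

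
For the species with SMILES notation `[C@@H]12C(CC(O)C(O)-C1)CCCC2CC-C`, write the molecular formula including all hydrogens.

C13H24O2

Heavy atoms from the SMILES: 13 C, 2 O.
Implicit hydrogens by atom environment:
  7 × C: 2 H each → 14
  5 × C: 1 H each → 5
  2 × O: 1 H each → 2
  1 × C: 3 H
  Total hydrogens = 24.
Molecular formula: C13H24O2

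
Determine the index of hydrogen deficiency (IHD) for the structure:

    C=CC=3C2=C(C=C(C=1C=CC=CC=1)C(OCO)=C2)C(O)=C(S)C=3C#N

14

Molecular formula from the SMILES: C20H15NO3S.
DoU = (2C + 2 + N − H − X)/2 = (2·20 + 2 + 1 − 15 − 0)/2 = 28/2 = 14.
(Structurally: 3 ring(s) + 11 π bond(s) = 14.)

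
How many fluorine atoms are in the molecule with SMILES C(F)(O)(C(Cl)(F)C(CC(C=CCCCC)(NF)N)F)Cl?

The symbol for fluorine appears 4 times in the SMILES.

4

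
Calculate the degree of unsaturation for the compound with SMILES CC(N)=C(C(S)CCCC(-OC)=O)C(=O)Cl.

3

Molecular formula from the SMILES: C10H16ClNO3S.
DoU = (2C + 2 + N − H − X)/2 = (2·10 + 2 + 1 − 16 − 1)/2 = 6/2 = 3.
(Structurally: 0 ring(s) + 3 π bond(s) = 3.)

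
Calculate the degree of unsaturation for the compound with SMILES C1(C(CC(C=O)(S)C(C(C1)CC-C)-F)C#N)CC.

Molecular formula from the SMILES: C14H22FNOS.
DoU = (2C + 2 + N − H − X)/2 = (2·14 + 2 + 1 − 22 − 1)/2 = 8/2 = 4.
(Structurally: 1 ring(s) + 3 π bond(s) = 4.)

4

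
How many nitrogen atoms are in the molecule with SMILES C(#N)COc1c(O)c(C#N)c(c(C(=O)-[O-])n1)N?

4

The symbol for nitrogen appears 4 times in the SMILES.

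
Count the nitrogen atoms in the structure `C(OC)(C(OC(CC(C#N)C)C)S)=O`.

1

The symbol for nitrogen appears 1 time in the SMILES.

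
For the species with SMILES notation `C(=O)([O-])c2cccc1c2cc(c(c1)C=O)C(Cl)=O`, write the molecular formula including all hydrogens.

Heavy atoms from the SMILES: 13 C, 1 Cl, 4 O.
Implicit hydrogens by atom environment:
  5 × C (aromatic): 1 H each → 5
  5 × C (aromatic): no H
  3 × O: no H
  2 × C: no H
  1 × C: 1 H
  1 × Cl: no H
  1 × O (charge -1): no H
  Total hydrogens = 6.
Net charge -1.
Molecular formula: C13H6ClO4-

C13H6ClO4-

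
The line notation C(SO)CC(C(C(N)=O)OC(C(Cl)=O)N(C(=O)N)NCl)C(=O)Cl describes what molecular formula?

C9H13Cl3N4O6S

Heavy atoms from the SMILES: 9 C, 3 Cl, 4 N, 6 O, 1 S.
Implicit hydrogens by atom environment:
  5 × O: no H
  4 × C: no H
  3 × C: 1 H each → 3
  3 × Cl: no H
  2 × C: 2 H each → 4
  2 × N: 2 H each → 4
  1 × N: 1 H
  1 × N: no H
  1 × O: 1 H
  1 × S: no H
  Total hydrogens = 13.
Molecular formula: C9H13Cl3N4O6S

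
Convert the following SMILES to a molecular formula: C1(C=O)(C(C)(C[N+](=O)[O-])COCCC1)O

Heavy atoms from the SMILES: 9 C, 1 N, 5 O.
Implicit hydrogens by atom environment:
  5 × C: 2 H each → 10
  3 × O: no H
  2 × C: no H
  1 × C: 3 H
  1 × C: 1 H
  1 × N (charge +1): no H
  1 × O: 1 H
  1 × O (charge -1): no H
  Total hydrogens = 15.
Molecular formula: C9H15NO5

C9H15NO5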